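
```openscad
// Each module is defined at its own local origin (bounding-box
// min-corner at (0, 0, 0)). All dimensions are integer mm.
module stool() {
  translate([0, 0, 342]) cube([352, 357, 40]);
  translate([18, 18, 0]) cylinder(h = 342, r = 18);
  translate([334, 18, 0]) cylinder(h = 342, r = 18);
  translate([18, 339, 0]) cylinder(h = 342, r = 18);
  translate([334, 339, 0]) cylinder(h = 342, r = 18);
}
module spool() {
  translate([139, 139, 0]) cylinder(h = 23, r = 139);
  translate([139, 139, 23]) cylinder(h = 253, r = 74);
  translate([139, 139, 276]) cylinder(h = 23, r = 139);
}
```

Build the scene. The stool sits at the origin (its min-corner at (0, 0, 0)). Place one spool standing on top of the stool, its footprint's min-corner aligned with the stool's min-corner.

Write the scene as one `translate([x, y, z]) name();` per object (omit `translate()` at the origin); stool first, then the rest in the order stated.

stool();
translate([0, 0, 382]) spool();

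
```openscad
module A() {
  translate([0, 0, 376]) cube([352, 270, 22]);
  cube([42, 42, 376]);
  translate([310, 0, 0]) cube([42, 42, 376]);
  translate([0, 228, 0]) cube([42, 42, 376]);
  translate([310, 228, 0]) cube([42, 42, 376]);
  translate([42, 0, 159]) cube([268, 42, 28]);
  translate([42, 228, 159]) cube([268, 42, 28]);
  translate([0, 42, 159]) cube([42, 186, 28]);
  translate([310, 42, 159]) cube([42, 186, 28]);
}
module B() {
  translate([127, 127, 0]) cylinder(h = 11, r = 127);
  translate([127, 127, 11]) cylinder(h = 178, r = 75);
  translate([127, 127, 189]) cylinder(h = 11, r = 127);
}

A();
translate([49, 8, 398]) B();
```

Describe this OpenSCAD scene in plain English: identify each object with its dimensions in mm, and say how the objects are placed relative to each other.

A is a simple wooden stool: a rectangular seat 352 mm (x) by 270 mm (y), 22 mm thick, top face at z = 398 mm, on four square legs, each 42×42 mm in cross-section. The legs rest on z = 0, each flush with a corner of the seat. Four stretchers, 42 mm wide and 28 mm tall, connect adjacent legs with their undersides at z = 159 mm, each running between the inner faces of the legs it joins and aligned with the legs' outer faces on the other axis.

B is a spool: two coaxial disc flanges of radius 127 mm and thickness 11 mm, joined by a core cylinder of radius 75 mm and height 178 mm. The lower flange rests on z = 0 and the three cylinders share a vertical axis.

The spool is on top of the stool, centred.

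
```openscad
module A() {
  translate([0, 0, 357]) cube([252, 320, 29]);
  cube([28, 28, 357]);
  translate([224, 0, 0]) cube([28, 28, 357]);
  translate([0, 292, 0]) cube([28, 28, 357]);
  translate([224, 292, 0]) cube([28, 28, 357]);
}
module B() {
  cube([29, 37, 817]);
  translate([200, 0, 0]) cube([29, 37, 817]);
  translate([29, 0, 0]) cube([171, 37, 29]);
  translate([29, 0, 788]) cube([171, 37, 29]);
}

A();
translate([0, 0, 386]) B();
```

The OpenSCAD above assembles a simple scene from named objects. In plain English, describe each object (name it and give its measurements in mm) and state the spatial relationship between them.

A is a four-legged stool. The seat is a 252×320×29 mm slab whose top surface is at z = 386 mm; four square legs, each 28×28 mm in cross-section, run from the floor (z = 0) to the underside of the seat, each flush with a corner of the seat.

B is a picture frame with a 171×759 mm rectangular opening (x by z) and a uniform 29 mm border on every side. Frame depth is 37 mm along y. It is built from two vertical stiles running the full outside height and two horizontal rails spanning the gap between the stiles.

The picture frame is on top of the stool.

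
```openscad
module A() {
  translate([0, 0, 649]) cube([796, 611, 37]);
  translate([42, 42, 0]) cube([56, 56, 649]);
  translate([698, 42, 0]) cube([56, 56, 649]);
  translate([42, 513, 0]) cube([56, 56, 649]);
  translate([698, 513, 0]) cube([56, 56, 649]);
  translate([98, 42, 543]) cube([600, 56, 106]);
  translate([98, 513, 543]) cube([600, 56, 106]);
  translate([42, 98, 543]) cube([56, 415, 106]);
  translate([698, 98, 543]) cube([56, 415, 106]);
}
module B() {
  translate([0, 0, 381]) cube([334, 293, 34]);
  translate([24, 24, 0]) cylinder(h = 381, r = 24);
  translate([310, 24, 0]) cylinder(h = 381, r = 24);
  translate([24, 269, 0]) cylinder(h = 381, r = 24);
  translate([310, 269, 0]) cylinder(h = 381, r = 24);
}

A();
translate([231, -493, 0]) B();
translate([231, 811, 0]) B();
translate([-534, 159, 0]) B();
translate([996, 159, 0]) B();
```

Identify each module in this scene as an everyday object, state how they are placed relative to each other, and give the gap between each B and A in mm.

Each stool's nearest face is 200 mm from the table's bounding box.

A is a table. B is a stool. Four stools sit around the table at the −y, +y, −x, +x sides. The gap between each stool and the table is 200 mm.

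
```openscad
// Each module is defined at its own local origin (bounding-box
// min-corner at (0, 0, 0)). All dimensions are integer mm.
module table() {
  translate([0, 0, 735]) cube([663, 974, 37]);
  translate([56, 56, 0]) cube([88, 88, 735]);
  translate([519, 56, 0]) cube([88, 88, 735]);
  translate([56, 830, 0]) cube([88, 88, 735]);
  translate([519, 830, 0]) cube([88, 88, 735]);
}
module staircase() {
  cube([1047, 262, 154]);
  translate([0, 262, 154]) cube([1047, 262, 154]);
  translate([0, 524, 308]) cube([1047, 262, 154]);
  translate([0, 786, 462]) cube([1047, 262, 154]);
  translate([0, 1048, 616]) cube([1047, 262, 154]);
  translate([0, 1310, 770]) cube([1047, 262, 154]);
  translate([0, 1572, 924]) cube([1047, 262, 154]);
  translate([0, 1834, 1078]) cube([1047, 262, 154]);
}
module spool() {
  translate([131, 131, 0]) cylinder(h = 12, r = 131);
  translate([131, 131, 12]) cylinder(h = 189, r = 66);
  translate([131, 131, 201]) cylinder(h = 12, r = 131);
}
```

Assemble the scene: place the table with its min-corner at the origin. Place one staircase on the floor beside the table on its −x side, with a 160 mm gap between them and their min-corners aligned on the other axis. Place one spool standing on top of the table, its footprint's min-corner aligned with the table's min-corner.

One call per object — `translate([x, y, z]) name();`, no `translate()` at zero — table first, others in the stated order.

table();
translate([-1207, 0, 0]) staircase();
translate([0, 0, 772]) spool();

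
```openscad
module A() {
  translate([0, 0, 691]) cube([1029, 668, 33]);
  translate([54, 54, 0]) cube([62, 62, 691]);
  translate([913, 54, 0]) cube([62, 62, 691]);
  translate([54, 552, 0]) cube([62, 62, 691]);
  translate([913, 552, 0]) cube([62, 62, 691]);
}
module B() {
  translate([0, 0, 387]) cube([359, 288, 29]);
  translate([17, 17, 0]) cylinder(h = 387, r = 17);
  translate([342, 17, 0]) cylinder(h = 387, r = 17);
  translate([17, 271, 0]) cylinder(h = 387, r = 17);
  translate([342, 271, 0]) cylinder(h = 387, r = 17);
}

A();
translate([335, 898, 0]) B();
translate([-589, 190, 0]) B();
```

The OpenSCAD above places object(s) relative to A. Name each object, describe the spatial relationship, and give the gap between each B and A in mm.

Each stool's nearest face is 230 mm from the table's bounding box.

A is a table. B is a stool. Two stools sit around the table at the +y, −x sides. The gap between each stool and the table is 230 mm.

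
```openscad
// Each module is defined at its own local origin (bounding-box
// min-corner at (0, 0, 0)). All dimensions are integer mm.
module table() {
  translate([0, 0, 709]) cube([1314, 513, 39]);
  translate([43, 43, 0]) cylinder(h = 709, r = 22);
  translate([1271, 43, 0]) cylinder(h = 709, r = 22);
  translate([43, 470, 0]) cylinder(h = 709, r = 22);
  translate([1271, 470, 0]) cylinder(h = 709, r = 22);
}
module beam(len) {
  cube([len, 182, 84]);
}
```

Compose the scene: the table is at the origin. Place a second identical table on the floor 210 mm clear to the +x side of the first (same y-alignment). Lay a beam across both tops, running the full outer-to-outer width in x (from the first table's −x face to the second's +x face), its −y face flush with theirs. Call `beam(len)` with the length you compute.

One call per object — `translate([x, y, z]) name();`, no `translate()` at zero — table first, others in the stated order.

table();
translate([1524, 0, 0]) table();
translate([0, 0, 748]) beam(2838);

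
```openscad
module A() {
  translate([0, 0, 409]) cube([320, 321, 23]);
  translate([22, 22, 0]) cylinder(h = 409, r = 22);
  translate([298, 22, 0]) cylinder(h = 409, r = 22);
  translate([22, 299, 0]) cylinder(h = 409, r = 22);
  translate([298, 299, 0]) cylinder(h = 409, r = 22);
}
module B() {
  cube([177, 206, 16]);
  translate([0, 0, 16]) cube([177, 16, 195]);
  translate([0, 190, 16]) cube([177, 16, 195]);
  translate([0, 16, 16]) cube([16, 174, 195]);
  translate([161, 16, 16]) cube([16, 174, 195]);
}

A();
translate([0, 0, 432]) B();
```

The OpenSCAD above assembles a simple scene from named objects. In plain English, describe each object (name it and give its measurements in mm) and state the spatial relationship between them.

A is a four-legged stool. The seat is a 320×321×23 mm slab whose top surface is at z = 432 mm; four round legs, each 44 mm in diameter, run from the floor (z = 0) to the underside of the seat, each leg's axis is inset half a diameter from the nearest pair of seat edges (so the leg's bounding box is flush with the corner).

B is an open storage box with external size 177×206×211 mm and wall thickness 16 mm (the base is also 16 mm thick). The base covers the whole footprint; the four walls stand on the base, with the y-facing walls full-width and the x-facing walls fitting between their inner faces.

The open box is on top of the stool.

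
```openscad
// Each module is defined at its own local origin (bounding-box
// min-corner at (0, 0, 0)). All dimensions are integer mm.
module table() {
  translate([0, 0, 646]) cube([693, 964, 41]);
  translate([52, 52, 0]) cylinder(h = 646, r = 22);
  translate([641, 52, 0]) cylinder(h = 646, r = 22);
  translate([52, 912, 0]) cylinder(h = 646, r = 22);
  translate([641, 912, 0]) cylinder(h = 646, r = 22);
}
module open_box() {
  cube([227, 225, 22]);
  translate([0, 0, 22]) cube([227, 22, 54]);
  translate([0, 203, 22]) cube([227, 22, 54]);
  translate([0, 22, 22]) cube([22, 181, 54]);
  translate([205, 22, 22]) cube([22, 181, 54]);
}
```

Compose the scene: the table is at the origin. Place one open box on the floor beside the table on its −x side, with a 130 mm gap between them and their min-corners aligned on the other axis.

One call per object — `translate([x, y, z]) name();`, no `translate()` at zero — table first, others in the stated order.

table();
translate([-357, 0, 0]) open_box();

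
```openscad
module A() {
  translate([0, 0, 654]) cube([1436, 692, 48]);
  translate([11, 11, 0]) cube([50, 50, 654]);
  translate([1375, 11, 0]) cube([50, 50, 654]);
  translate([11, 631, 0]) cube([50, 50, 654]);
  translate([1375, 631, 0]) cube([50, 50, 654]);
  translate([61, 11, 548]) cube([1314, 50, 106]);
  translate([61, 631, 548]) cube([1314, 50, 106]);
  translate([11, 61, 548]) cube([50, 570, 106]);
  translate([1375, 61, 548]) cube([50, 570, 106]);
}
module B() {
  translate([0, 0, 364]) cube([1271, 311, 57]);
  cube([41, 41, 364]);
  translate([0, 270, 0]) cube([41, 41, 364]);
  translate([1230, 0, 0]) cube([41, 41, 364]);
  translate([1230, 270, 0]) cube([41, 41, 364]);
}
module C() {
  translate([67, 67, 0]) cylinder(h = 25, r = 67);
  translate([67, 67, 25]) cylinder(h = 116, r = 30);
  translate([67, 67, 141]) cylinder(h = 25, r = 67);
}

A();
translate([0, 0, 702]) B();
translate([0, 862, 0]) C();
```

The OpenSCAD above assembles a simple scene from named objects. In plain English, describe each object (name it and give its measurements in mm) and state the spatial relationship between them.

A is a table with a 1436×692 mm rectangular top, 48 mm thick, top surface at z = 702 mm, supported by four 50×50 mm square legs, each inset 11 mm from the nearest pair of top edges, running from the floor. Four apron rails, 50 mm thick and 106 mm tall, run between adjacent legs with their top edges flush with the underside of the top and their outer faces flush with the legs' outer faces.

B is a bench: a 1271×311 mm seat slab, 57 mm thick, top at z = 421 mm, on four 41×41 mm square legs flush with the seat corners and standing on z = 0.

C is a spool: two coaxial disc flanges of radius 67 mm and thickness 25 mm, joined by a core cylinder of radius 30 mm and height 116 mm. The lower flange rests on z = 0 and the three cylinders share a vertical axis.

The bench is on top of the table. The spool is on the floor beside the table on its +y side.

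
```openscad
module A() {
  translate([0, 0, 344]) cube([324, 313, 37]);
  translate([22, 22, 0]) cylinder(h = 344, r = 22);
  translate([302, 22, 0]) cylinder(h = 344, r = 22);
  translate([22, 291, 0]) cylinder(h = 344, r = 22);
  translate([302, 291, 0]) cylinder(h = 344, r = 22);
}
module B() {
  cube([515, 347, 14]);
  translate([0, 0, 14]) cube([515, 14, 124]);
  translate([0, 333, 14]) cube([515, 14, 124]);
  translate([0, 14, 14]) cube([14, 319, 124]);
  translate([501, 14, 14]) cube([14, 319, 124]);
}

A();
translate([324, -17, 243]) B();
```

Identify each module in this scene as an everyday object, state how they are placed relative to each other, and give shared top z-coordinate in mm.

A is a stool. B is an open box. The open box is beside the stool with their tops flush at z = 381. The shared top z-coordinate is 381 mm.

Both tops at z = 381 mm.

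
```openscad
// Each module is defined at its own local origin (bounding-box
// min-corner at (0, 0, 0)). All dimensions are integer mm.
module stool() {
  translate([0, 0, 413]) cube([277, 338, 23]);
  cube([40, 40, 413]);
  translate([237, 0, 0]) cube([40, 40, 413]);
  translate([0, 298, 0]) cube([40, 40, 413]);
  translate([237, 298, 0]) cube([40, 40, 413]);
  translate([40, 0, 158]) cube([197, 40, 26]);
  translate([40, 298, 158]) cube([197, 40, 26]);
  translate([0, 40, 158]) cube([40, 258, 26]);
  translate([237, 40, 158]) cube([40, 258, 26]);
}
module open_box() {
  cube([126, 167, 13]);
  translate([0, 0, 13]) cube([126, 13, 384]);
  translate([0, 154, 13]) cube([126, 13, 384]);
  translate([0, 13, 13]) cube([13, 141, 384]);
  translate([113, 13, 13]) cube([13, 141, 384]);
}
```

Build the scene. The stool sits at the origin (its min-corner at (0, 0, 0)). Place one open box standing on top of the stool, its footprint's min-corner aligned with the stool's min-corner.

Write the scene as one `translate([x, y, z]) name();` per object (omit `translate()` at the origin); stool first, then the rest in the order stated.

stool();
translate([0, 0, 436]) open_box();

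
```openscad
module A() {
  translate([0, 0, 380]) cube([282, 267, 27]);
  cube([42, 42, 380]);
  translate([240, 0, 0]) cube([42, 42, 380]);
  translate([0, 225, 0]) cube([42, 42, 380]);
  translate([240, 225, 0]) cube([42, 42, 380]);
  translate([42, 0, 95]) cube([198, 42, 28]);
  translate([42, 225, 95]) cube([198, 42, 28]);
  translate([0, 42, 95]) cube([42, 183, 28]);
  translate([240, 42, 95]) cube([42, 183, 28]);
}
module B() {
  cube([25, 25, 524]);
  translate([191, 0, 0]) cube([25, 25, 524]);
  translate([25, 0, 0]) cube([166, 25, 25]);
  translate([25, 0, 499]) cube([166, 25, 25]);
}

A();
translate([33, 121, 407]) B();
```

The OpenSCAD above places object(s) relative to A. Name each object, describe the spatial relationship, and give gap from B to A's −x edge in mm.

The picture frame's min-x is at 33; the stool's min-x is 0; gap = 33 mm.

A is a stool. B is a picture frame. The picture frame is on top of the stool, centred. The gap from the picture frame to the stool's −x edge is 33 mm.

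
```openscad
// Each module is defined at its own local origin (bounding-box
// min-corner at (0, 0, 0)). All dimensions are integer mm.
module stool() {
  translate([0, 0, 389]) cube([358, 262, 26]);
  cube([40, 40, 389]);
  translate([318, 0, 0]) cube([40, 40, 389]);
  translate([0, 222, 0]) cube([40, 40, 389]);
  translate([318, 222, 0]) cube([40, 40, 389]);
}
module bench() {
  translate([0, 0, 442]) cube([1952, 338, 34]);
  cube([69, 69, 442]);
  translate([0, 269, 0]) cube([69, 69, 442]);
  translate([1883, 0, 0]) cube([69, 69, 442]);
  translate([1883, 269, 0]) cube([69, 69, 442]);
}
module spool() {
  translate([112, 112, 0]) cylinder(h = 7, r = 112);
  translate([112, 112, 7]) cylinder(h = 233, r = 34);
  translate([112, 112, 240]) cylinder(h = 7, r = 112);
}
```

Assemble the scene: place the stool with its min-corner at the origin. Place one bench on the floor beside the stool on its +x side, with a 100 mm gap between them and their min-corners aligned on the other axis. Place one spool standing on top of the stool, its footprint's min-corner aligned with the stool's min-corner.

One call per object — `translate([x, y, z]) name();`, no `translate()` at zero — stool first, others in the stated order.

stool();
translate([458, 0, 0]) bench();
translate([0, 0, 415]) spool();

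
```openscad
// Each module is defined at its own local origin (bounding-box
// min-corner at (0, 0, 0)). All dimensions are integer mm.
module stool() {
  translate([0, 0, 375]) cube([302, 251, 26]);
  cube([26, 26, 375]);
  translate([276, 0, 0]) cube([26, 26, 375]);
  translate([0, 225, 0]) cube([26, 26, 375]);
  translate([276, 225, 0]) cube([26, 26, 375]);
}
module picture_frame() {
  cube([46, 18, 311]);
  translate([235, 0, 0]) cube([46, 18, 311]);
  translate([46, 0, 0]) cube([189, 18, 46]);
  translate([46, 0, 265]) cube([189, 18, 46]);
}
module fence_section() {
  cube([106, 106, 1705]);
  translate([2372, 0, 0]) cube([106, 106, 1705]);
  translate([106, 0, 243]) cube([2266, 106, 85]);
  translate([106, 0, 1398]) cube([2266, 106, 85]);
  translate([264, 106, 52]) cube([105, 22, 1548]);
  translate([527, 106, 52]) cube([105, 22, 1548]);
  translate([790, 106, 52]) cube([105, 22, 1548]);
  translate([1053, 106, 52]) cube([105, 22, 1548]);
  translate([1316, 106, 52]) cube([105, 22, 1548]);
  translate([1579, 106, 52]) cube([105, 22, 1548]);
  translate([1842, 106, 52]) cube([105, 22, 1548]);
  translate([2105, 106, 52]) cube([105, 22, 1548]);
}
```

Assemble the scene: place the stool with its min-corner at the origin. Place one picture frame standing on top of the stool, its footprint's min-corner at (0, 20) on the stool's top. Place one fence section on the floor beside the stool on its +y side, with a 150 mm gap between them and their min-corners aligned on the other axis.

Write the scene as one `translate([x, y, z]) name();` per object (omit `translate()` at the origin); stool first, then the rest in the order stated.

stool();
translate([0, 20, 401]) picture_frame();
translate([0, 401, 0]) fence_section();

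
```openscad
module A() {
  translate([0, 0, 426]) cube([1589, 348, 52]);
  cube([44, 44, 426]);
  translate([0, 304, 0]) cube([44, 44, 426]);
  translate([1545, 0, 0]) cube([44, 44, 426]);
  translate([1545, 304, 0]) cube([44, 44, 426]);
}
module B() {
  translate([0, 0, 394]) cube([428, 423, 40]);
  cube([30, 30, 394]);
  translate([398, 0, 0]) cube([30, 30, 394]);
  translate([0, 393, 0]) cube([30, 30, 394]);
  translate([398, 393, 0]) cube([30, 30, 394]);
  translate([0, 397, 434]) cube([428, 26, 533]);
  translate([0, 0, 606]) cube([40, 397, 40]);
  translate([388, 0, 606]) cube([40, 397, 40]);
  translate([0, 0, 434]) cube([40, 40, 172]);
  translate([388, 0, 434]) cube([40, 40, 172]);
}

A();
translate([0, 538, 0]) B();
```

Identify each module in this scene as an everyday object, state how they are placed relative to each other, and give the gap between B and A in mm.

The chair's nearest face is 190 mm from the bench's +y face.

A is a bench. B is a chair. The chair is on the floor beside the bench on its +y side. The gap between the chair and the bench is 190 mm.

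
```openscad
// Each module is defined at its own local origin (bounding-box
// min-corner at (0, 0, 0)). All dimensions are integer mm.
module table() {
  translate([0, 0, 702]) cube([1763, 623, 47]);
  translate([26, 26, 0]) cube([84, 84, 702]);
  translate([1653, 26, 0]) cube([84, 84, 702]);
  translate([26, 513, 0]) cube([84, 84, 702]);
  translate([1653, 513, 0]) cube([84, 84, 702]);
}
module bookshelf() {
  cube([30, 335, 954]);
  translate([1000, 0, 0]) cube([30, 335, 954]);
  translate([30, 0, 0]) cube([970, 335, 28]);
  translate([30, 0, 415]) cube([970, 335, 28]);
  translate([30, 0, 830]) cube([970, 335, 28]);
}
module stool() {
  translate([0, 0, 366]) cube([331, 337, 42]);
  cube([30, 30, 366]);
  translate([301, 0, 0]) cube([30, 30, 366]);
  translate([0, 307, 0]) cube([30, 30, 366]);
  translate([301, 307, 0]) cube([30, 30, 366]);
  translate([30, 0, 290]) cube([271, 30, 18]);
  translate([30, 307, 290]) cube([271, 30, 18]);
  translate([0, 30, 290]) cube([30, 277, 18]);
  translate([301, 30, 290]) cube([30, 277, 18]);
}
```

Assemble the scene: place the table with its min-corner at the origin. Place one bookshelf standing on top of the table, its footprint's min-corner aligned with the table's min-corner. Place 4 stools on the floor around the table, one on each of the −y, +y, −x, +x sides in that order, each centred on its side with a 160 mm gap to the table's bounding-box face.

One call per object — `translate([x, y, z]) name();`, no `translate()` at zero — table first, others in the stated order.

table();
translate([0, 0, 749]) bookshelf();
translate([716, -497, 0]) stool();
translate([716, 783, 0]) stool();
translate([-491, 143, 0]) stool();
translate([1923, 143, 0]) stool();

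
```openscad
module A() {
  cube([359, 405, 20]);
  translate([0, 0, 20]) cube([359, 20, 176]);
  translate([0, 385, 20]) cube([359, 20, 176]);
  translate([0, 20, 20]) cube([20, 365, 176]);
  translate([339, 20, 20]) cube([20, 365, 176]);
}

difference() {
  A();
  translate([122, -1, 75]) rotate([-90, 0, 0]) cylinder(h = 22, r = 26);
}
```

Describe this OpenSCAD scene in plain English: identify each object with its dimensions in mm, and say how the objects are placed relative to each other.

A is an open storage box with external size 359×405×196 mm and wall thickness 20 mm (the base is also 20 mm thick). The base covers the whole footprint; the four walls stand on the base, with the y-facing walls full-width and the x-facing walls fitting between their inner faces.

The open box has a circular hole of radius 26 mm through its front wall, centred at (x = 122, z = 75).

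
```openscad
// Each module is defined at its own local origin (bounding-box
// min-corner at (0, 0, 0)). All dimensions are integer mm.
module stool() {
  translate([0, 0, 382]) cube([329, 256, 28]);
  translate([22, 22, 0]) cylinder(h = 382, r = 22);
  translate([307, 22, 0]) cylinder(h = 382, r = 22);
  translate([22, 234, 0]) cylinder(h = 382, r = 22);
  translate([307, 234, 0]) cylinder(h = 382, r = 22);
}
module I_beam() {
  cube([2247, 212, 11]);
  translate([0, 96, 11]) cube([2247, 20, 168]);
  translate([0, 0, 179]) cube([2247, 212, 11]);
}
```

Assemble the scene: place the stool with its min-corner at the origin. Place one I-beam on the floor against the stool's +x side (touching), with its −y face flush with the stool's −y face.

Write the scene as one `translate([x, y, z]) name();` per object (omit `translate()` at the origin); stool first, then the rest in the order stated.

stool();
translate([329, 0, 0]) I_beam();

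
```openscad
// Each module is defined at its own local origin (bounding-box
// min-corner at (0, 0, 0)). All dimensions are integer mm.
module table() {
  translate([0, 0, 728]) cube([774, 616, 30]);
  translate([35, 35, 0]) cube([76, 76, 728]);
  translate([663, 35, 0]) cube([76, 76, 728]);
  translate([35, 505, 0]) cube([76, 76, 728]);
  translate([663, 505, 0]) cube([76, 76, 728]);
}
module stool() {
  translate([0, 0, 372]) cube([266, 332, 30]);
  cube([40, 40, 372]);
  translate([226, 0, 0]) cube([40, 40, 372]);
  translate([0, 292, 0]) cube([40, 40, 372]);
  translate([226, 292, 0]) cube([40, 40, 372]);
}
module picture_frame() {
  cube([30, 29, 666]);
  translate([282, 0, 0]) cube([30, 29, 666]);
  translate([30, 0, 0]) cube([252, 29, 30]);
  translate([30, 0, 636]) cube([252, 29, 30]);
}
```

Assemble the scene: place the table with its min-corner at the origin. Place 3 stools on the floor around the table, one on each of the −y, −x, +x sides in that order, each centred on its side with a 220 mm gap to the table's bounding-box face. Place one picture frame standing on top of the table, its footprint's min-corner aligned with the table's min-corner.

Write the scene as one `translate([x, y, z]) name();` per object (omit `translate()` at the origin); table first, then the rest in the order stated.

table();
translate([254, -552, 0]) stool();
translate([-486, 142, 0]) stool();
translate([994, 142, 0]) stool();
translate([0, 0, 758]) picture_frame();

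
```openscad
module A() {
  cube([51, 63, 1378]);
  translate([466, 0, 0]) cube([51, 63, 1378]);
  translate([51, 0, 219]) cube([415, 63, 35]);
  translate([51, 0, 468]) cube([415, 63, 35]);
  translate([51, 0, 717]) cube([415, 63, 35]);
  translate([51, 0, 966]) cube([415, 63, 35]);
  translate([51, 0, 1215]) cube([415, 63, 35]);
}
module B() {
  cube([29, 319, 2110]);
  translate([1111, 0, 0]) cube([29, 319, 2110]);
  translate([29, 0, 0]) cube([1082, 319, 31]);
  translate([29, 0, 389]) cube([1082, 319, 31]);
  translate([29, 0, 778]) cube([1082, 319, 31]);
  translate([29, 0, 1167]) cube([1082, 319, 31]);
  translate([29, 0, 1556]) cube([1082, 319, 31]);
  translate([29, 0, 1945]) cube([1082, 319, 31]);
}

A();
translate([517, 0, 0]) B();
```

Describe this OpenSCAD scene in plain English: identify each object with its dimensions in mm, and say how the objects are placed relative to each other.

A is a wooden ladder with two side rails of 51×63 mm section and 1378 mm height, set 517 mm apart overall. Between them run 5 rectangular rungs (63 mm deep, 35 mm thick), front faces flush with the rails' −y face. The bottom of the first rung is 219 mm above the floor and each subsequent rung is 249 mm higher than the one below.

B is a bookshelf 1140 mm wide overall, 319 mm deep and 2110 mm tall. The two sides are 29 mm thick vertical panels. 6 horizontal shelves of 31 mm thickness span between the inner faces of the sides; the lowest shelf sits on the floor and shelves are stacked with a clear vertical gap of 358 mm between each pair.

The bookshelf is against the ladder's +x side, with their −y faces flush.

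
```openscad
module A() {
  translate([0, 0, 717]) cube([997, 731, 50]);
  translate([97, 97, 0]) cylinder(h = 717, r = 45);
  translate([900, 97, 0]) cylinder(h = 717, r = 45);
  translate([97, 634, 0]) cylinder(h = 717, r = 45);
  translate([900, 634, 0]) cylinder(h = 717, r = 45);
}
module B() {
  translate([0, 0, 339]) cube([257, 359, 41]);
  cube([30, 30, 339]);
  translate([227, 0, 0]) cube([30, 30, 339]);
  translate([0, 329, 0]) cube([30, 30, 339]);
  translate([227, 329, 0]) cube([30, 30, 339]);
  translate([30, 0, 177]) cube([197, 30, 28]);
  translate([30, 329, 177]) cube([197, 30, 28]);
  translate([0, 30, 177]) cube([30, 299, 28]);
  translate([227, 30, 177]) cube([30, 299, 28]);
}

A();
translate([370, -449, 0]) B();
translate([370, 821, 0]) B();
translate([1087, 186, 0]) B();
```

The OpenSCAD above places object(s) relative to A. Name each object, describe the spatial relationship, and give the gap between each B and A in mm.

A is a table. B is a stool. Three stools sit around the table at the −y, +y, +x sides. The gap between each stool and the table is 90 mm.

Each stool's nearest face is 90 mm from the table's bounding box.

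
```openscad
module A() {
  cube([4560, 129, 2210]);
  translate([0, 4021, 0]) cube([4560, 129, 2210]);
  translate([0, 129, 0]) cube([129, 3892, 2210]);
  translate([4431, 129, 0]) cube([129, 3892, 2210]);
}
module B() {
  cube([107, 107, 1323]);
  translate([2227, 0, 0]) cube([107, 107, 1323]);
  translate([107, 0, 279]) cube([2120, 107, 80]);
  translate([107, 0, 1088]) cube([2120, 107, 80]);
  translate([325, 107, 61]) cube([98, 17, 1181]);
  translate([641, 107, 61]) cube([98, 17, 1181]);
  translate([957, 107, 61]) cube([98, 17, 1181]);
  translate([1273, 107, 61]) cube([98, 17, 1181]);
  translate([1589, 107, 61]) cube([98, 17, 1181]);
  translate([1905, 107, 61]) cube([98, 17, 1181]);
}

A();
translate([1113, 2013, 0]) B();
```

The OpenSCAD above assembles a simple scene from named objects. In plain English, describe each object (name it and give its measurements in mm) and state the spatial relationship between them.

A is a box-shaped house frame (walls only): outside footprint 4560×4150 mm, wall height 2210 mm, wall thickness 129 mm. The two y-facing walls run the full x-width; the two x-facing walls fit between the inner faces of the y-facing walls.

B is a fence section. Two 107×107 mm posts, 1323 mm tall, stand on the floor with a clear span of 2120 mm between their inner faces. Two horizontal rails of 107×80 mm section span the gap between the posts with their undersides at z = 279 mm and z = 1088 mm, flush with the posts' −y face. 6 pickets, each 98 mm wide, 17 mm thick and 1181 mm tall, are fixed to the +y face of the rails with their bottoms at z = 61 mm, evenly spaced across the span with equal gaps (rounded down to the nearest mm) at the −x end and between each pair — any rounding remainder accumulates at the +x end.

The fence section sits inside the house frame, centred.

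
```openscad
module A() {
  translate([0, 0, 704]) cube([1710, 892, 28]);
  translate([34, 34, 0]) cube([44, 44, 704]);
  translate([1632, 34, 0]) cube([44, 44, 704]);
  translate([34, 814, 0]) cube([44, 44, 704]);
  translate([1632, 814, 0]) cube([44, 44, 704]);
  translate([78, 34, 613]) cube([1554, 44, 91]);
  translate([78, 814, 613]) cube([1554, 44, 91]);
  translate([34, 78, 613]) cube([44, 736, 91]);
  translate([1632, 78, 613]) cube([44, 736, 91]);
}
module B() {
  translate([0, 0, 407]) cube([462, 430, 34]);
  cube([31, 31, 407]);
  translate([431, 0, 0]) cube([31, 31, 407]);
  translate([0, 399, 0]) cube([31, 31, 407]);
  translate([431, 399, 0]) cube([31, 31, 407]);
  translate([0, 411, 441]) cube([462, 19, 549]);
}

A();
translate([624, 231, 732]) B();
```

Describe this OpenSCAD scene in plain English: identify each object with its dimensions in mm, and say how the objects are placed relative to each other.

A is a table: top 1710 mm (x) × 892 mm (y), 28 mm thick, upper face at z = 732 mm, on four 44×44 mm square legs, each inset 34 mm from the nearest pair of top edges, running from z = 0 to the bottom of the top. Four apron rails, 44 mm thick and 91 mm tall, run between adjacent legs with their top edges flush with the underside of the top and their outer faces flush with the legs' outer faces.

B is a chair: 462×430 mm seat, 34 mm thick, top at z = 441 mm, on four 31 mm square corner legs flush with the seat edges. A 19 mm thick backrest slab spans the full seat width, extending 549 mm above the seat top, its back face flush with the seat's +y edge.

The chair is on top of the table, centred.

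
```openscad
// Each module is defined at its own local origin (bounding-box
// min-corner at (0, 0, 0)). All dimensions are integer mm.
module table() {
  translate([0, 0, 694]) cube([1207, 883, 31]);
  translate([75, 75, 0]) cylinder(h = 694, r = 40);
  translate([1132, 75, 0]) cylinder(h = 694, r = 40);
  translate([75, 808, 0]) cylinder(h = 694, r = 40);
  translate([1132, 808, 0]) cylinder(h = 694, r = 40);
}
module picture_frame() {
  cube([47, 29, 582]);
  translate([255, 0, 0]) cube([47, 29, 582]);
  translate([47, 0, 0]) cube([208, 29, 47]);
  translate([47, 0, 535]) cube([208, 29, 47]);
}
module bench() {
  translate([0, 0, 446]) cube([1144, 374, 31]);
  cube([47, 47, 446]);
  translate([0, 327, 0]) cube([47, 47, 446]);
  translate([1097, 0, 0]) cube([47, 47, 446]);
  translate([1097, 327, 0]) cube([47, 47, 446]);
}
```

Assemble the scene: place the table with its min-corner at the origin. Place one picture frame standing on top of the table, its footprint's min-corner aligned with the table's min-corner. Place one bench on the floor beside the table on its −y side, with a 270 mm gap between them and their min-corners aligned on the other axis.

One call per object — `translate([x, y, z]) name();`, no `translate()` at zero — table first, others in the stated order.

table();
translate([0, 0, 725]) picture_frame();
translate([0, -644, 0]) bench();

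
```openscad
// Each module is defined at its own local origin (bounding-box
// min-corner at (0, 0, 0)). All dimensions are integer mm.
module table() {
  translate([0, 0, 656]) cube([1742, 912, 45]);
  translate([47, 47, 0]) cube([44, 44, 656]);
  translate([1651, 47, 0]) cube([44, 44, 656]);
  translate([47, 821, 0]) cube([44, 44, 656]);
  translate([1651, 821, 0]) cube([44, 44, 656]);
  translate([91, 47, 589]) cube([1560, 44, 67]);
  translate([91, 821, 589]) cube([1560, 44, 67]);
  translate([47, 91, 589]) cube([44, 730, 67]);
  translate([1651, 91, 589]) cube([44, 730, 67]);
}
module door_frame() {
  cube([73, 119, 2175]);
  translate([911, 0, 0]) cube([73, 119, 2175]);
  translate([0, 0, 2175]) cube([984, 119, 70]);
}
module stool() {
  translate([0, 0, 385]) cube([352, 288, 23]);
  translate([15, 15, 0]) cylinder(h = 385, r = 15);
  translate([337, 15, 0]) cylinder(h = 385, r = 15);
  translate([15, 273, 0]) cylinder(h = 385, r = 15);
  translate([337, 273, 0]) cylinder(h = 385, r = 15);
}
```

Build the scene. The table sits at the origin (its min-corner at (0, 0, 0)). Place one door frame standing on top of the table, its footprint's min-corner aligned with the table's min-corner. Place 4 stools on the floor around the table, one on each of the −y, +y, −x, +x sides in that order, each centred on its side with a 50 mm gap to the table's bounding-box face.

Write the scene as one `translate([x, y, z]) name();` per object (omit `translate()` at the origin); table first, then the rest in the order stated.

table();
translate([0, 0, 701]) door_frame();
translate([695, -338, 0]) stool();
translate([695, 962, 0]) stool();
translate([-402, 312, 0]) stool();
translate([1792, 312, 0]) stool();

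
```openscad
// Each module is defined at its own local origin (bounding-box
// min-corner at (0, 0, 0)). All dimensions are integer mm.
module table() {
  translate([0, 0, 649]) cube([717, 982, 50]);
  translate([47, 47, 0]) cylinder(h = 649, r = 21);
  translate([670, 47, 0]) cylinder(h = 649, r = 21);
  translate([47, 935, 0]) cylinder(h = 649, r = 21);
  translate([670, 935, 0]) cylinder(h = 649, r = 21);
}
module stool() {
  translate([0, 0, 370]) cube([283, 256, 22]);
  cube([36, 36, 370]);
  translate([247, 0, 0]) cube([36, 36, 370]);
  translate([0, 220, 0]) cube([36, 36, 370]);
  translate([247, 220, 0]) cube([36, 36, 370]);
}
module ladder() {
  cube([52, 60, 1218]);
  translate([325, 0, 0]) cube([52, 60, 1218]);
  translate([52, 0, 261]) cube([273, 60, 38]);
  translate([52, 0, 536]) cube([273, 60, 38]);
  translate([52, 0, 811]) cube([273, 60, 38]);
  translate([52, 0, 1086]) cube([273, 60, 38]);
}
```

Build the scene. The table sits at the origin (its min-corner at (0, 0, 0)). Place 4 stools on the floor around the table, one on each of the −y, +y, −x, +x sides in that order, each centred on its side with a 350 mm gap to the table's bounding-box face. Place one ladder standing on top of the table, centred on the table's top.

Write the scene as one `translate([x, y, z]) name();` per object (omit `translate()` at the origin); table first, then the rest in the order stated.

table();
translate([217, -606, 0]) stool();
translate([217, 1332, 0]) stool();
translate([-633, 363, 0]) stool();
translate([1067, 363, 0]) stool();
translate([170, 461, 699]) ladder();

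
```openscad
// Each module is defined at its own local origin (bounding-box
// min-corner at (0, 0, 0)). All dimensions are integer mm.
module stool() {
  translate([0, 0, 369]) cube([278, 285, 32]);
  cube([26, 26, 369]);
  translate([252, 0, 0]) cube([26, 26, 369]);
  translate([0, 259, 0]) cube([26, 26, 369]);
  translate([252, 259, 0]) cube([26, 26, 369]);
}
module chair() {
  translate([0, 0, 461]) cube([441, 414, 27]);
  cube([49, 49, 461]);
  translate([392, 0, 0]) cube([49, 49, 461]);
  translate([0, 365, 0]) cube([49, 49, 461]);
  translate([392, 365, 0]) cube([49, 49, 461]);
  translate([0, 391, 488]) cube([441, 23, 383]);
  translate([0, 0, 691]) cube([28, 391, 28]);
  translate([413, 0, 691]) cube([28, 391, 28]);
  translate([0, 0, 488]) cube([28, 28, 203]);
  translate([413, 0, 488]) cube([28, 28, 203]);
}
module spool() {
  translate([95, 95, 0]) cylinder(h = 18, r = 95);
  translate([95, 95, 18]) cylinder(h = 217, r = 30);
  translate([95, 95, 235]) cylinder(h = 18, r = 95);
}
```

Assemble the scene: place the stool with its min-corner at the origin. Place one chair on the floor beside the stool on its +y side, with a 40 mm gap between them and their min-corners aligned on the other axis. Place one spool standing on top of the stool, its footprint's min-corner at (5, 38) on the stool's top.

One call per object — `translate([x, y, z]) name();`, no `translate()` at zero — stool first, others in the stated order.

stool();
translate([0, 325, 0]) chair();
translate([5, 38, 401]) spool();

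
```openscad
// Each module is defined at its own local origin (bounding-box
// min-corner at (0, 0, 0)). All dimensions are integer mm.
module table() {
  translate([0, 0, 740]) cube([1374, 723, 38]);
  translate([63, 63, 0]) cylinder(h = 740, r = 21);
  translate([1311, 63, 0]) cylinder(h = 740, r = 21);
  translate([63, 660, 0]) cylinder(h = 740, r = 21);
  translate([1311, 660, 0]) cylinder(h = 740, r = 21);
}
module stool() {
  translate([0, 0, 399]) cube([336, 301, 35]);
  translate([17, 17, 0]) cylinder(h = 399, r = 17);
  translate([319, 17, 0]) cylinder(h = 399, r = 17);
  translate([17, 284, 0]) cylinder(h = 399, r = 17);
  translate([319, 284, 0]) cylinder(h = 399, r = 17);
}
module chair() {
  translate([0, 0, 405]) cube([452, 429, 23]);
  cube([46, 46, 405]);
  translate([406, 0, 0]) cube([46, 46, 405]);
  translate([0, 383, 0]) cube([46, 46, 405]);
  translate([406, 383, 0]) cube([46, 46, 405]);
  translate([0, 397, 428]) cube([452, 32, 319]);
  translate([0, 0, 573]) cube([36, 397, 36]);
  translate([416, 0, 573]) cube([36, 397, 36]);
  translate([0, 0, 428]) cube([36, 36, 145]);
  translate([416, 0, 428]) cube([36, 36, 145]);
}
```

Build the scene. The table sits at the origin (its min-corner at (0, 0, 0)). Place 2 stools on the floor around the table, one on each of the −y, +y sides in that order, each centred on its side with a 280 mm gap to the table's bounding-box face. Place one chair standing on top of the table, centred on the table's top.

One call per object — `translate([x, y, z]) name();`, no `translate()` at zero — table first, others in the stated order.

table();
translate([519, -581, 0]) stool();
translate([519, 1003, 0]) stool();
translate([461, 147, 778]) chair();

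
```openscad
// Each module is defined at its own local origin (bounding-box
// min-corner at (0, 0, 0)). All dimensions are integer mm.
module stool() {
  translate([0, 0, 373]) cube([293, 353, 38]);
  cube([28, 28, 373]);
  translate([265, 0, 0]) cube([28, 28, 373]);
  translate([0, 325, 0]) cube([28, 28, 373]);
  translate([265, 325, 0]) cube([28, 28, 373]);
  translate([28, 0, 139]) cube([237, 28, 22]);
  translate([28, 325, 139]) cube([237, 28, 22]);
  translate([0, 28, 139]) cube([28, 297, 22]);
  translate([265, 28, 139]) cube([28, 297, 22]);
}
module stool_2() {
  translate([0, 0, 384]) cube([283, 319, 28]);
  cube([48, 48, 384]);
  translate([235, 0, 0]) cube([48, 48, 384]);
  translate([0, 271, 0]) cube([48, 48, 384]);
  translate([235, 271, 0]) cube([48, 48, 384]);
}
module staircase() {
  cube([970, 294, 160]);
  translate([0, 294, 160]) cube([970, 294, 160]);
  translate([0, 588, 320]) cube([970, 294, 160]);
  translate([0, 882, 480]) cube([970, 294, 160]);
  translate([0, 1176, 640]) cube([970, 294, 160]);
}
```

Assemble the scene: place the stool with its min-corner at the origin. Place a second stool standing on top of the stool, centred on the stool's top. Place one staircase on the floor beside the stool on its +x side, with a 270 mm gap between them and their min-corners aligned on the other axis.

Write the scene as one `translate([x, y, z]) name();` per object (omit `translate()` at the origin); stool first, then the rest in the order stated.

stool();
translate([5, 17, 411]) stool_2();
translate([563, 0, 0]) staircase();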